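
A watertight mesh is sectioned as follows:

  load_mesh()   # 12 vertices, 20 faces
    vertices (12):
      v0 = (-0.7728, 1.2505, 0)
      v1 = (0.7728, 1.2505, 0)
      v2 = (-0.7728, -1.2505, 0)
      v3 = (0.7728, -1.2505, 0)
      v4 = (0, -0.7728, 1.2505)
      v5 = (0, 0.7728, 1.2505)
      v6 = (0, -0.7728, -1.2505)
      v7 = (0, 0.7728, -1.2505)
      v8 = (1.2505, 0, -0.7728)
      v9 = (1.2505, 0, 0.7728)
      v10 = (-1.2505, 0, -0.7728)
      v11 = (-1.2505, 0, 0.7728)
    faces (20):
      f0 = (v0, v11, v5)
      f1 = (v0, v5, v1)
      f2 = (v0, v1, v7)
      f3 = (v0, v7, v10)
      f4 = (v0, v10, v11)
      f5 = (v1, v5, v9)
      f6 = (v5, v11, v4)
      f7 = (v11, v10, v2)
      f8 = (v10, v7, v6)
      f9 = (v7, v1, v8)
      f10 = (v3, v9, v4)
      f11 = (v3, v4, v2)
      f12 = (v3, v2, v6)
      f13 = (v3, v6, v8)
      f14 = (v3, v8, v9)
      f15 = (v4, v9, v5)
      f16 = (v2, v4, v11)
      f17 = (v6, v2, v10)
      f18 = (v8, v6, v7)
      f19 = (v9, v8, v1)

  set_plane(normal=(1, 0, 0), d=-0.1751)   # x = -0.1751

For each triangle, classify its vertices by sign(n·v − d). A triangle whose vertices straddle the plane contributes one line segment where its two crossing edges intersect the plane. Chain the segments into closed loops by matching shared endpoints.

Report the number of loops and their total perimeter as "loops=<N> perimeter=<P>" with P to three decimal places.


loops=1 perimeter=8.024

Straddling triangles (10 of 20):
  (v0,v11,v5) [--+] → (-0.1751, 0.664589, 1.18361)–(-0.1751, 0.881037, 0.967163)  len=0.3061
  (v0,v5,v1) [-++] → (-0.1751, 0.881037, 0.967163)–(-0.1751, 1.2505, 0)  len=1.0353
  (v0,v1,v7) [-++] → (-0.1751, 1.2505, 0)–(-0.1751, 0.881037, -0.967163)  len=1.0353
  (v0,v7,v10) [-+-] → (-0.1751, 0.881037, -0.967163)–(-0.1751, 0.664589, -1.18361)  len=0.3061
  (v5,v11,v4) [+-+] → (-0.1751, 0.664589, 1.18361)–(-0.1751, -0.664589, 1.18361)  len=1.3292
  (v10,v7,v6) [-++] → (-0.1751, 0.664589, -1.18361)–(-0.1751, -0.664589, -1.18361)  len=1.3292
  (v3,v4,v2) [++-] → (-0.1751, -0.881037, 0.967163)–(-0.1751, -1.2505, 0)  len=1.0353
  (v3,v2,v6) [+-+] → (-0.1751, -1.2505, 0)–(-0.1751, -0.881037, -0.967163)  len=1.0353
  (v2,v4,v11) [-+-] → (-0.1751, -0.881037, 0.967163)–(-0.1751, -0.664589, 1.18361)  len=0.3061
  (v6,v2,v10) [+--] → (-0.1751, -0.881037, -0.967163)–(-0.1751, -0.664589, -1.18361)  len=0.3061

Chained into 1 loop(s):
  loop 1: 10 segments, perimeter = 8.0241
Total perimeter = 8.024


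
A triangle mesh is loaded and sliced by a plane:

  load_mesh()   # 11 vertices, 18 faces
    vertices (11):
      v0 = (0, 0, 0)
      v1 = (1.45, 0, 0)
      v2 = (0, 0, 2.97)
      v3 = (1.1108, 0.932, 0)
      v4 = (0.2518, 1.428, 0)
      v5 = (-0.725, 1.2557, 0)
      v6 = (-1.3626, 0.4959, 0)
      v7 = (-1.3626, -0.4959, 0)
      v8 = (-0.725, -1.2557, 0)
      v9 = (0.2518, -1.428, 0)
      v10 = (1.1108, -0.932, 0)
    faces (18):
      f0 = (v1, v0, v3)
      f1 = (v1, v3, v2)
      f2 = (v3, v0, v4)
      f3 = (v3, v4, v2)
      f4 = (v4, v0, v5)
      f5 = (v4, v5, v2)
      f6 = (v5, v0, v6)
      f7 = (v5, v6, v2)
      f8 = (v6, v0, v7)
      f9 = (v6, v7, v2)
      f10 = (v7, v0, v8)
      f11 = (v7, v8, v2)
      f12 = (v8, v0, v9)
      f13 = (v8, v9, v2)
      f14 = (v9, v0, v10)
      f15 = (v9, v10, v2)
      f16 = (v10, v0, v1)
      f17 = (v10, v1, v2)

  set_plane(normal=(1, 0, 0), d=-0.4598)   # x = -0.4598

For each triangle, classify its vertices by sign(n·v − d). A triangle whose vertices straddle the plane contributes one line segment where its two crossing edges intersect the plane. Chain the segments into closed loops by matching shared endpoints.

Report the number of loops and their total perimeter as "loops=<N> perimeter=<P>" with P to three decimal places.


Straddling triangles (10 of 18):
  (v4,v0,v5) [++-] → (-0.4598, 0.796374, 0)–(-0.4598, 1.30248, 0)  len=0.5061
  (v4,v5,v2) [+-+] → (-0.4598, 1.30248, 0)–(-0.4598, 0.796374, 1.08641)  len=1.1985
  (v5,v0,v6) [-+-] → (-0.4598, 0.796374, 0)–(-0.4598, 0.167338, 0)  len=0.6290
  (v5,v6,v2) [--+] → (-0.4598, 0.167338, 1.96779)–(-0.4598, 0.796374, 1.08641)  len=1.0828
  (v6,v0,v7) [-+-] → (-0.4598, 0.167338, 0)–(-0.4598, -0.167338, 0)  len=0.3347
  (v6,v7,v2) [--+] → (-0.4598, -0.167338, 1.96779)–(-0.4598, 0.167338, 1.96779)  len=0.3347
  (v7,v0,v8) [-+-] → (-0.4598, -0.167338, 0)–(-0.4598, -0.796374, 0)  len=0.6290
  (v7,v8,v2) [--+] → (-0.4598, -0.796374, 1.08641)–(-0.4598, -0.167338, 1.96779)  len=1.0828
  (v8,v0,v9) [-++] → (-0.4598, -0.796374, 0)–(-0.4598, -1.30248, 0)  len=0.5061
  (v8,v9,v2) [-++] → (-0.4598, -1.30248, 0)–(-0.4598, -0.796374, 1.08641)  len=1.1985

Chained into 1 loop(s):
  loop 1: 10 segments, perimeter = 7.5023
Total perimeter = 7.502

loops=1 perimeter=7.502


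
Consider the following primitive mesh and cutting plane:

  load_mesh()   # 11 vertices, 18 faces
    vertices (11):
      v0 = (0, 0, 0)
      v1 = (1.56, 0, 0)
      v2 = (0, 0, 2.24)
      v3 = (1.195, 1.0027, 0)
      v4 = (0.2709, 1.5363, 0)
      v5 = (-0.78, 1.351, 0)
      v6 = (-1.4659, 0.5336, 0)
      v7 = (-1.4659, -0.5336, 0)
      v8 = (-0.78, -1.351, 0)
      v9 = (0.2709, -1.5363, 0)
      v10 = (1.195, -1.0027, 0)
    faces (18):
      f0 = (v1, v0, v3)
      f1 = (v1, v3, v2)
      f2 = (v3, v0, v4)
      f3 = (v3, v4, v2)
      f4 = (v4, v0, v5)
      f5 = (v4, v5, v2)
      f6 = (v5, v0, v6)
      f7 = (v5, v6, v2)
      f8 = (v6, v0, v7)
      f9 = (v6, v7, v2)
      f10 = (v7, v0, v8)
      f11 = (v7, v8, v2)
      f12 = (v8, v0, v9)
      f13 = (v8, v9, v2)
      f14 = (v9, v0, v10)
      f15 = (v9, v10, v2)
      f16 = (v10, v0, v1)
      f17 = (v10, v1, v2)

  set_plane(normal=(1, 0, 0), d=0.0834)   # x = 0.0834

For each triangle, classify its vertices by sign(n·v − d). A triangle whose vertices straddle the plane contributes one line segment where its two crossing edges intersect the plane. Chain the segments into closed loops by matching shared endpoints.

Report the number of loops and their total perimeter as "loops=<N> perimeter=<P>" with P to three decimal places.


Straddling triangles (12 of 18):
  (v1,v0,v3) [+-+] → (0.0834, 0, 0)–(0.0834, 0.0699792, 0)  len=0.0700
  (v1,v3,v2) [++-] → (0.0834, 0.0699792, 2.08367)–(0.0834, 0, 2.12025)  len=0.0790
  (v3,v0,v4) [+-+] → (0.0834, 0.0699792, 0)–(0.0834, 0.472969, 0)  len=0.4030
  (v3,v4,v2) [++-] → (0.0834, 0.472969, 1.55039)–(0.0834, 0.0699792, 2.08367)  len=0.6684
  (v4,v0,v5) [+--] → (0.0834, 0.472969, 0)–(0.0834, 1.50324, 0)  len=1.0303
  (v4,v5,v2) [+--] → (0.0834, 1.50324, 0)–(0.0834, 0.472969, 1.55039)  len=1.8615
  (v8,v0,v9) [--+] → (0.0834, -0.472969, 0)–(0.0834, -1.50324, 0)  len=1.0303
  (v8,v9,v2) [-+-] → (0.0834, -1.50324, 0)–(0.0834, -0.472969, 1.55039)  len=1.8615
  (v9,v0,v10) [+-+] → (0.0834, -0.472969, 0)–(0.0834, -0.0699792, 0)  len=0.4030
  (v9,v10,v2) [++-] → (0.0834, -0.0699792, 2.08367)–(0.0834, -0.472969, 1.55039)  len=0.6684
  (v10,v0,v1) [+-+] → (0.0834, -0.0699792, 0)–(0.0834, 0, 0)  len=0.0700
  (v10,v1,v2) [++-] → (0.0834, 0, 2.12025)–(0.0834, -0.0699792, 2.08367)  len=0.0790

Chained into 1 loop(s):
  loop 1: 12 segments, perimeter = 8.2242
Total perimeter = 8.224

loops=1 perimeter=8.224


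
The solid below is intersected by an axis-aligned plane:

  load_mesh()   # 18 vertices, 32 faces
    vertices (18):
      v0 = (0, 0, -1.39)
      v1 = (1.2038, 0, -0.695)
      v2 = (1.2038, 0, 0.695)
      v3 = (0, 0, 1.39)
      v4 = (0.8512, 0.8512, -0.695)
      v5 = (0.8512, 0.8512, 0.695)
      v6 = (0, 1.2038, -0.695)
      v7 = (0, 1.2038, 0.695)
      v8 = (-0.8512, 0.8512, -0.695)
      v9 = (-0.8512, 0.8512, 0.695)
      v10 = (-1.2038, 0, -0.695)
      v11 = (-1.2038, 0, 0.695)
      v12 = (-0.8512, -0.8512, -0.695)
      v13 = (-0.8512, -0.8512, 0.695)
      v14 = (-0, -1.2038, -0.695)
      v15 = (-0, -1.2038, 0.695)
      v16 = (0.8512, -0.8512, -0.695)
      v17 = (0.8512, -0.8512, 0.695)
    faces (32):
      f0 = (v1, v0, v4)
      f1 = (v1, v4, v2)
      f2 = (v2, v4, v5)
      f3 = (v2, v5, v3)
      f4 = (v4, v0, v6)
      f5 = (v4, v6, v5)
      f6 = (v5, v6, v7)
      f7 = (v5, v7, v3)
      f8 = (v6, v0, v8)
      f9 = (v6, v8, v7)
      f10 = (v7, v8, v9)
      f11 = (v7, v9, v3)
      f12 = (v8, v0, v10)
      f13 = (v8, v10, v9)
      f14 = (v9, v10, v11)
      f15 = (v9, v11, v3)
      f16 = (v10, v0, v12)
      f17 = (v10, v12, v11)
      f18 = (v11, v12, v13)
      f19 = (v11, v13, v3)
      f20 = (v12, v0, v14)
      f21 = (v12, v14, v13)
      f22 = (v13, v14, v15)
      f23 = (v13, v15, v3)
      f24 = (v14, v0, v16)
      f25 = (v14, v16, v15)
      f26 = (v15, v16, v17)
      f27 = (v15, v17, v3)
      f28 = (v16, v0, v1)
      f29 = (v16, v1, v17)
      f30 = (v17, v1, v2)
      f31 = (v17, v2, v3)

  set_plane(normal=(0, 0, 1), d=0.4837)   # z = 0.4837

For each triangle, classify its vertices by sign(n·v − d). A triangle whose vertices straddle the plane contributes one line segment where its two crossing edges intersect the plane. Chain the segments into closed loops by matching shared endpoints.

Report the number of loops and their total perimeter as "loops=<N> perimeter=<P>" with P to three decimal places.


loops=1 perimeter=7.371

Straddling triangles (16 of 32):
  (v1,v4,v2) [--+] → (1.1502, 0.129395, 0.4837)–(1.2038, 0, 0.4837)  len=0.1401
  (v2,v4,v5) [+-+] → (1.1502, 0.129395, 0.4837)–(0.8512, 0.8512, 0.4837)  len=0.7813
  (v4,v6,v5) [--+] → (0.721805, 0.9048, 0.4837)–(0.8512, 0.8512, 0.4837)  len=0.1401
  (v5,v6,v7) [+-+] → (0.721805, 0.9048, 0.4837)–(0, 1.2038, 0.4837)  len=0.7813
  (v6,v8,v7) [--+] → (-0.129395, 1.1502, 0.4837)–(0, 1.2038, 0.4837)  len=0.1401
  (v7,v8,v9) [+-+] → (-0.129395, 1.1502, 0.4837)–(-0.8512, 0.8512, 0.4837)  len=0.7813
  (v8,v10,v9) [--+] → (-0.9048, 0.721805, 0.4837)–(-0.8512, 0.8512, 0.4837)  len=0.1401
  (v9,v10,v11) [+-+] → (-0.9048, 0.721805, 0.4837)–(-1.2038, 0, 0.4837)  len=0.7813
  (v10,v12,v11) [--+] → (-1.1502, -0.129395, 0.4837)–(-1.2038, 0, 0.4837)  len=0.1401
  (v11,v12,v13) [+-+] → (-1.1502, -0.129395, 0.4837)–(-0.8512, -0.8512, 0.4837)  len=0.7813
  (v12,v14,v13) [--+] → (-0.721805, -0.9048, 0.4837)–(-0.8512, -0.8512, 0.4837)  len=0.1401
  (v13,v14,v15) [+-+] → (-0.721805, -0.9048, 0.4837)–(0, -1.2038, 0.4837)  len=0.7813
  (v14,v16,v15) [--+] → (0.129395, -1.1502, 0.4837)–(0, -1.2038, 0.4837)  len=0.1401
  (v15,v16,v17) [+-+] → (0.129395, -1.1502, 0.4837)–(0.8512, -0.8512, 0.4837)  len=0.7813
  (v16,v1,v17) [--+] → (0.9048, -0.721805, 0.4837)–(0.8512, -0.8512, 0.4837)  len=0.1401
  (v17,v1,v2) [+-+] → (0.9048, -0.721805, 0.4837)–(1.2038, 0, 0.4837)  len=0.7813

Chained into 1 loop(s):
  loop 1: 16 segments, perimeter = 7.3707
Total perimeter = 7.371


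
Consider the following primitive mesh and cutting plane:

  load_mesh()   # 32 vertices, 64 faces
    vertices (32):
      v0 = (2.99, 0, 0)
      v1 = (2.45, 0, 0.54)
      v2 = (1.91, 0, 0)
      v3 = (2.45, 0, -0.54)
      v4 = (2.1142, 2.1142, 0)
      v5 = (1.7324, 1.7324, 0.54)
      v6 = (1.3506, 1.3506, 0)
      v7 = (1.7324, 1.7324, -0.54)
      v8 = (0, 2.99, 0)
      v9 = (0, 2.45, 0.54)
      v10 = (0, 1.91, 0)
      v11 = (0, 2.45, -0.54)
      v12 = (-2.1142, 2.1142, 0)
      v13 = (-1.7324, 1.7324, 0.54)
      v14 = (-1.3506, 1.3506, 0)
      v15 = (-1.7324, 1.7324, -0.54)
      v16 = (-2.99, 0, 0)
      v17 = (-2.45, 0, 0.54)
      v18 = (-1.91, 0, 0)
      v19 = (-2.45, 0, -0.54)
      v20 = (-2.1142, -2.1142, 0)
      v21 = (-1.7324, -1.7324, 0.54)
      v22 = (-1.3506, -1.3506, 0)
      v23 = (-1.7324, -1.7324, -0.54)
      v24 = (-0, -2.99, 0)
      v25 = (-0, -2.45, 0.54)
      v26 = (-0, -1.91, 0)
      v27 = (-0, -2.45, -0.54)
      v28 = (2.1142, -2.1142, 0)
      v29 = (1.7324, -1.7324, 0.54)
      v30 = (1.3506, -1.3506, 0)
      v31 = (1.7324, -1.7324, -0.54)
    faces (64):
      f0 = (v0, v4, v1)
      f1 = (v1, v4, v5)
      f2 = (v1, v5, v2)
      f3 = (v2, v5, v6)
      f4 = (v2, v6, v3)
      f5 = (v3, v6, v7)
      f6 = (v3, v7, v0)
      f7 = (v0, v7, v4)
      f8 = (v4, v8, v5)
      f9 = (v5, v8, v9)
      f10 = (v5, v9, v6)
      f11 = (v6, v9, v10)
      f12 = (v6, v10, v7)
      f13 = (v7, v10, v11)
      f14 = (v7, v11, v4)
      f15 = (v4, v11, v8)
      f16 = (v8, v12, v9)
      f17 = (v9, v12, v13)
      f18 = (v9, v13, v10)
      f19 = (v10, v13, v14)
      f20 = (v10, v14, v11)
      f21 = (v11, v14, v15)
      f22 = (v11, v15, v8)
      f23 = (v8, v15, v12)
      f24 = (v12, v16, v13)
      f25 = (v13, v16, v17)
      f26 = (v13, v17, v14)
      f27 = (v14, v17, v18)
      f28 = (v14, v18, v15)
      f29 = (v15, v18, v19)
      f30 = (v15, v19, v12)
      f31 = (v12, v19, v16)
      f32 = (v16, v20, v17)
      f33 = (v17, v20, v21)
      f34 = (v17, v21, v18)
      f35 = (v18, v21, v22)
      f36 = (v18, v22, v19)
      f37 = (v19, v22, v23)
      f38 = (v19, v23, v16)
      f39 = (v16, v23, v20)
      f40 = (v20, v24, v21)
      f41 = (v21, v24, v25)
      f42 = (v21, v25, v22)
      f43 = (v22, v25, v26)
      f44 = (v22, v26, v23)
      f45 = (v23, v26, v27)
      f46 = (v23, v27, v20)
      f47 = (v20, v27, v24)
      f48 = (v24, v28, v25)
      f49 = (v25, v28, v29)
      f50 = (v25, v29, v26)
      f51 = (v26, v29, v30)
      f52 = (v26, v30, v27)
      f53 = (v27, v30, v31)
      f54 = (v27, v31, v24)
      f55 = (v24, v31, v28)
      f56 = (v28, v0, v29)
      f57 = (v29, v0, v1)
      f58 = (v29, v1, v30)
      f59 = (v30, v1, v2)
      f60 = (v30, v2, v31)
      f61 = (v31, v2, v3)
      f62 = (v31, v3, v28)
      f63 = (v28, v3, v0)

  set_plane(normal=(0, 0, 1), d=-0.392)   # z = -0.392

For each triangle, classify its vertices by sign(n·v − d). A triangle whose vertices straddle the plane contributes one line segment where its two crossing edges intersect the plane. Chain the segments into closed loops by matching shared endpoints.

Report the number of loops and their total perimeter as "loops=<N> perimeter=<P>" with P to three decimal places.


Straddling triangles (32 of 64):
  (v2,v6,v3) [++-] → (2.14868, 0.370164, -0.392)–(2.302, 0, -0.392)  len=0.4007
  (v3,v6,v7) [-+-] → (2.14868, 0.370164, -0.392)–(1.62776, 1.62776, -0.392)  len=1.3612
  (v3,v7,v0) [--+] → (2.07708, 1.25759, -0.392)–(2.598, 0, -0.392)  len=1.3612
  (v0,v7,v4) [+-+] → (2.07708, 1.25759, -0.392)–(1.83704, 1.83704, -0.392)  len=0.6272
  (v6,v10,v7) [++-] → (1.25759, 1.78108, -0.392)–(1.62776, 1.62776, -0.392)  len=0.4007
  (v7,v10,v11) [-+-] → (1.25759, 1.78108, -0.392)–(0, 2.302, -0.392)  len=1.3612
  (v7,v11,v4) [--+] → (0.579447, 2.35797, -0.392)–(1.83704, 1.83704, -0.392)  len=1.3612
  (v4,v11,v8) [+-+] → (0.579447, 2.35797, -0.392)–(0, 2.598, -0.392)  len=0.6272
  (v10,v14,v11) [++-] → (-0.370164, 2.14868, -0.392)–(0, 2.302, -0.392)  len=0.4007
  (v11,v14,v15) [-+-] → (-0.370164, 2.14868, -0.392)–(-1.62776, 1.62776, -0.392)  len=1.3612
  (v11,v15,v8) [--+] → (-1.25759, 2.07708, -0.392)–(0, 2.598, -0.392)  len=1.3612
  (v8,v15,v12) [+-+] → (-1.25759, 2.07708, -0.392)–(-1.83704, 1.83704, -0.392)  len=0.6272
  (v14,v18,v15) [++-] → (-1.78108, 1.25759, -0.392)–(-1.62776, 1.62776, -0.392)  len=0.4007
  (v15,v18,v19) [-+-] → (-1.78108, 1.25759, -0.392)–(-2.302, 0, -0.392)  len=1.3612
  (v15,v19,v12) [--+] → (-2.35797, 0.579447, -0.392)–(-1.83704, 1.83704, -0.392)  len=1.3612
  (v12,v19,v16) [+-+] → (-2.35797, 0.579447, -0.392)–(-2.598, 0, -0.392)  len=0.6272
  (v18,v22,v19) [++-] → (-2.14868, -0.370164, -0.392)–(-2.302, 0, -0.392)  len=0.4007
  (v19,v22,v23) [-+-] → (-2.14868, -0.370164, -0.392)–(-1.62776, -1.62776, -0.392)  len=1.3612
  (v19,v23,v16) [--+] → (-2.07708, -1.25759, -0.392)–(-2.598, 0, -0.392)  len=1.3612
  (v16,v23,v20) [+-+] → (-2.07708, -1.25759, -0.392)–(-1.83704, -1.83704, -0.392)  len=0.6272
  (v22,v26,v23) [++-] → (-1.25759, -1.78108, -0.392)–(-1.62776, -1.62776, -0.392)  len=0.4007
  (v23,v26,v27) [-+-] → (-1.25759, -1.78108, -0.392)–(0, -2.302, -0.392)  len=1.3612
  (v23,v27,v20) [--+] → (-0.579447, -2.35797, -0.392)–(-1.83704, -1.83704, -0.392)  len=1.3612
  (v20,v27,v24) [+-+] → (-0.579447, -2.35797, -0.392)–(0, -2.598, -0.392)  len=0.6272
  (v26,v30,v27) [++-] → (0.370164, -2.14868, -0.392)–(0, -2.302, -0.392)  len=0.4007
  (v27,v30,v31) [-+-] → (0.370164, -2.14868, -0.392)–(1.62776, -1.62776, -0.392)  len=1.3612
  (v27,v31,v24) [--+] → (1.25759, -2.07708, -0.392)–(0, -2.598, -0.392)  len=1.3612
  (v24,v31,v28) [+-+] → (1.25759, -2.07708, -0.392)–(1.83704, -1.83704, -0.392)  len=0.6272
  (v30,v2,v31) [++-] → (1.78108, -1.25759, -0.392)–(1.62776, -1.62776, -0.392)  len=0.4007
  (v31,v2,v3) [-+-] → (1.78108, -1.25759, -0.392)–(2.302, 0, -0.392)  len=1.3612
  (v31,v3,v28) [--+] → (2.35797, -0.579447, -0.392)–(1.83704, -1.83704, -0.392)  len=1.3612
  (v28,v3,v0) [+-+] → (2.35797, -0.579447, -0.392)–(2.598, 0, -0.392)  len=0.6272

Chained into 2 loop(s):
  loop 1: 16 segments, perimeter = 14.0950
  loop 2: 16 segments, perimeter = 15.9073
Total perimeter = 30.002

loops=2 perimeter=30.002


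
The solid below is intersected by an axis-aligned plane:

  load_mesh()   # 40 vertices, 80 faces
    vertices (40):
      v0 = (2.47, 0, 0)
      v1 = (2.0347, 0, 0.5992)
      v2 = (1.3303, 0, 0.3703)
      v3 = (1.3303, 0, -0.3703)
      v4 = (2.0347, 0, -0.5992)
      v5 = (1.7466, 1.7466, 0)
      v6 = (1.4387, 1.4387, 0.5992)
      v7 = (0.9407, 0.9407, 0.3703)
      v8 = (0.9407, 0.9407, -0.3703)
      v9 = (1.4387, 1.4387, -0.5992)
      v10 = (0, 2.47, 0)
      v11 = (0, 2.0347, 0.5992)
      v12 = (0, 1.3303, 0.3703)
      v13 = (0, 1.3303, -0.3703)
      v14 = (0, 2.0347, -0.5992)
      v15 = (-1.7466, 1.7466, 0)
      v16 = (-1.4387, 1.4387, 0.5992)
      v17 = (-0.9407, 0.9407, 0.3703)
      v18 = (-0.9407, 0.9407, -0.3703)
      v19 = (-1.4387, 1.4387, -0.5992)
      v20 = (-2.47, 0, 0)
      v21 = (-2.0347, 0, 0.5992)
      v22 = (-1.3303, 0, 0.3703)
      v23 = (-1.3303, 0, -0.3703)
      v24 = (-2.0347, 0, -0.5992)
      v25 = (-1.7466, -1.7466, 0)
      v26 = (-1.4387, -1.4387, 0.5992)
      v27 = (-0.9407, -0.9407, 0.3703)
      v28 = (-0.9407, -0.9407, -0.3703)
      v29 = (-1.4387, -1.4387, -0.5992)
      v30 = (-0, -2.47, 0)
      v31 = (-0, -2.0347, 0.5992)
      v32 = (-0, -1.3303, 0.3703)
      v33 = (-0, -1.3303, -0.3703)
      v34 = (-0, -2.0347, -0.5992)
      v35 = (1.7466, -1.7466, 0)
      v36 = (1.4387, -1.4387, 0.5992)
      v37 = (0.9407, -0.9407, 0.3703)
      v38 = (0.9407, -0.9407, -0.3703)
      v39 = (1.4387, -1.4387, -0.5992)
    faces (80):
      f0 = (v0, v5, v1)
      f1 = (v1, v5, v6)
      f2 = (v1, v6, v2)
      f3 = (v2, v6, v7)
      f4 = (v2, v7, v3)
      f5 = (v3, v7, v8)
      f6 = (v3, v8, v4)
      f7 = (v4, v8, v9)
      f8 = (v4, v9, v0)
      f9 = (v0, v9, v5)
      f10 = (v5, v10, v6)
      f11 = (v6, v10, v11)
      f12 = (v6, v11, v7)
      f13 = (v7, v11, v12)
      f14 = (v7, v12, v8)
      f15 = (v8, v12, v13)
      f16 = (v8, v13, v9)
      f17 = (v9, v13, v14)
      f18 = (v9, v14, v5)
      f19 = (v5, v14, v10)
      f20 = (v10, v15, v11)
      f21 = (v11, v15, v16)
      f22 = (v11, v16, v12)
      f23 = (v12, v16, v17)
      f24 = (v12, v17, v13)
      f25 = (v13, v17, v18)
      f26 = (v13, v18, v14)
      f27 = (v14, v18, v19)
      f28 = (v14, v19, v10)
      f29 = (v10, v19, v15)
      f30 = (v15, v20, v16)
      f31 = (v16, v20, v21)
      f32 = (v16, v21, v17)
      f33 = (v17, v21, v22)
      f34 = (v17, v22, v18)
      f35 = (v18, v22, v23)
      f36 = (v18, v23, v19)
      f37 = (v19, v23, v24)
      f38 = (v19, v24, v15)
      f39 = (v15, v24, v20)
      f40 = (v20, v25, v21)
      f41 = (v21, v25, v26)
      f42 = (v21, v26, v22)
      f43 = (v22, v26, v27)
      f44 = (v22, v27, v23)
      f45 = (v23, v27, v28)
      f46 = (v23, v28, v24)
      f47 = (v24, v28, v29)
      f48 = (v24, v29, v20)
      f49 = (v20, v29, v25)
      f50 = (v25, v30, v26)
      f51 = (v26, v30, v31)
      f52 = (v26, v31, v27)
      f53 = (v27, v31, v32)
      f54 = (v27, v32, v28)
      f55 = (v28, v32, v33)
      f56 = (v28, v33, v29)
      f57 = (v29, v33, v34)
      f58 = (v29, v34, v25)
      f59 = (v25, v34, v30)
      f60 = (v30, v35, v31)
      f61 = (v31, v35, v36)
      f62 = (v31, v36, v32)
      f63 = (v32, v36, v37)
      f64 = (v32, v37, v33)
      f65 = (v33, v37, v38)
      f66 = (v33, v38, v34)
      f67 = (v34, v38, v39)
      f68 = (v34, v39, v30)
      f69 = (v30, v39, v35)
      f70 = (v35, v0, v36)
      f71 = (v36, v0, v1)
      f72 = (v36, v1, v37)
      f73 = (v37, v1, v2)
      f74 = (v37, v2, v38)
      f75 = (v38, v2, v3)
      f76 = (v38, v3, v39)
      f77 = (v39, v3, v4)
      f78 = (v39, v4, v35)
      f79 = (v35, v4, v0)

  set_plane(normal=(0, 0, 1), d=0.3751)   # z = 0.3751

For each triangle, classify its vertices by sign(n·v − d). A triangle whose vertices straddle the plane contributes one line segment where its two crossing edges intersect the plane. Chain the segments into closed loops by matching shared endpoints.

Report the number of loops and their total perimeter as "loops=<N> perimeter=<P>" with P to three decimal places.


loops=2 perimeter=21.691

Straddling triangles (32 of 80):
  (v0,v5,v1) [--+] → (1.92695, 0.653226, 0.3751)–(2.1975, 0, 0.3751)  len=0.7070
  (v1,v5,v6) [+-+] → (1.92695, 0.653226, 0.3751)–(1.55385, 1.55385, 0.3751)  len=0.9748
  (v1,v6,v2) [++-] → (1.33257, 0.0301693, 0.3751)–(1.34507, 0, 0.3751)  len=0.0327
  (v2,v6,v7) [-+-] → (1.33257, 0.0301693, 0.3751)–(0.951143, 0.951143, 0.3751)  len=0.9968
  (v5,v10,v6) [--+] → (0.900628, 1.8244, 0.3751)–(1.55385, 1.55385, 0.3751)  len=0.7070
  (v6,v10,v11) [+-+] → (0.900628, 1.8244, 0.3751)–(0, 2.1975, 0.3751)  len=0.9748
  (v6,v11,v7) [++-] → (0.920974, 0.963641, 0.3751)–(0.951143, 0.951143, 0.3751)  len=0.0327
  (v7,v11,v12) [-+-] → (0.920974, 0.963641, 0.3751)–(0, 1.34507, 0.3751)  len=0.9968
  (v10,v15,v11) [--+] → (-0.653226, 1.92695, 0.3751)–(0, 2.1975, 0.3751)  len=0.7070
  (v11,v15,v16) [+-+] → (-0.653226, 1.92695, 0.3751)–(-1.55385, 1.55385, 0.3751)  len=0.9748
  (v11,v16,v12) [++-] → (-0.0301693, 1.33257, 0.3751)–(0, 1.34507, 0.3751)  len=0.0327
  (v12,v16,v17) [-+-] → (-0.0301693, 1.33257, 0.3751)–(-0.951143, 0.951143, 0.3751)  len=0.9968
  (v15,v20,v16) [--+] → (-1.8244, 0.900628, 0.3751)–(-1.55385, 1.55385, 0.3751)  len=0.7070
  (v16,v20,v21) [+-+] → (-1.8244, 0.900628, 0.3751)–(-2.1975, 0, 0.3751)  len=0.9748
  (v16,v21,v17) [++-] → (-0.963641, 0.920974, 0.3751)–(-0.951143, 0.951143, 0.3751)  len=0.0327
  (v17,v21,v22) [-+-] → (-0.963641, 0.920974, 0.3751)–(-1.34507, 0, 0.3751)  len=0.9968
  (v20,v25,v21) [--+] → (-1.92695, -0.653226, 0.3751)–(-2.1975, 0, 0.3751)  len=0.7070
  (v21,v25,v26) [+-+] → (-1.92695, -0.653226, 0.3751)–(-1.55385, -1.55385, 0.3751)  len=0.9748
  (v21,v26,v22) [++-] → (-1.33257, -0.0301693, 0.3751)–(-1.34507, 0, 0.3751)  len=0.0327
  (v22,v26,v27) [-+-] → (-1.33257, -0.0301693, 0.3751)–(-0.951143, -0.951143, 0.3751)  len=0.9968
  (v25,v30,v26) [--+] → (-0.900628, -1.8244, 0.3751)–(-1.55385, -1.55385, 0.3751)  len=0.7070
  (v26,v30,v31) [+-+] → (-0.900628, -1.8244, 0.3751)–(0, -2.1975, 0.3751)  len=0.9748
  (v26,v31,v27) [++-] → (-0.920974, -0.963641, 0.3751)–(-0.951143, -0.951143, 0.3751)  len=0.0327
  (v27,v31,v32) [-+-] → (-0.920974, -0.963641, 0.3751)–(0, -1.34507, 0.3751)  len=0.9968
  (v30,v35,v31) [--+] → (0.653226, -1.92695, 0.3751)–(0, -2.1975, 0.3751)  len=0.7070
  (v31,v35,v36) [+-+] → (0.653226, -1.92695, 0.3751)–(1.55385, -1.55385, 0.3751)  len=0.9748
  (v31,v36,v32) [++-] → (0.0301693, -1.33257, 0.3751)–(0, -1.34507, 0.3751)  len=0.0327
  (v32,v36,v37) [-+-] → (0.0301693, -1.33257, 0.3751)–(0.951143, -0.951143, 0.3751)  len=0.9968
  (v35,v0,v36) [--+] → (1.8244, -0.900628, 0.3751)–(1.55385, -1.55385, 0.3751)  len=0.7070
  (v36,v0,v1) [+-+] → (1.8244, -0.900628, 0.3751)–(2.1975, 0, 0.3751)  len=0.9748
  (v36,v1,v37) [++-] → (0.963641, -0.920974, 0.3751)–(0.951143, -0.951143, 0.3751)  len=0.0327
  (v37,v1,v2) [-+-] → (0.963641, -0.920974, 0.3751)–(1.34507, 0, 0.3751)  len=0.9968

Chained into 2 loop(s):
  loop 1: 16 segments, perimeter = 13.4551
  loop 2: 16 segments, perimeter = 8.2359
Total perimeter = 21.691


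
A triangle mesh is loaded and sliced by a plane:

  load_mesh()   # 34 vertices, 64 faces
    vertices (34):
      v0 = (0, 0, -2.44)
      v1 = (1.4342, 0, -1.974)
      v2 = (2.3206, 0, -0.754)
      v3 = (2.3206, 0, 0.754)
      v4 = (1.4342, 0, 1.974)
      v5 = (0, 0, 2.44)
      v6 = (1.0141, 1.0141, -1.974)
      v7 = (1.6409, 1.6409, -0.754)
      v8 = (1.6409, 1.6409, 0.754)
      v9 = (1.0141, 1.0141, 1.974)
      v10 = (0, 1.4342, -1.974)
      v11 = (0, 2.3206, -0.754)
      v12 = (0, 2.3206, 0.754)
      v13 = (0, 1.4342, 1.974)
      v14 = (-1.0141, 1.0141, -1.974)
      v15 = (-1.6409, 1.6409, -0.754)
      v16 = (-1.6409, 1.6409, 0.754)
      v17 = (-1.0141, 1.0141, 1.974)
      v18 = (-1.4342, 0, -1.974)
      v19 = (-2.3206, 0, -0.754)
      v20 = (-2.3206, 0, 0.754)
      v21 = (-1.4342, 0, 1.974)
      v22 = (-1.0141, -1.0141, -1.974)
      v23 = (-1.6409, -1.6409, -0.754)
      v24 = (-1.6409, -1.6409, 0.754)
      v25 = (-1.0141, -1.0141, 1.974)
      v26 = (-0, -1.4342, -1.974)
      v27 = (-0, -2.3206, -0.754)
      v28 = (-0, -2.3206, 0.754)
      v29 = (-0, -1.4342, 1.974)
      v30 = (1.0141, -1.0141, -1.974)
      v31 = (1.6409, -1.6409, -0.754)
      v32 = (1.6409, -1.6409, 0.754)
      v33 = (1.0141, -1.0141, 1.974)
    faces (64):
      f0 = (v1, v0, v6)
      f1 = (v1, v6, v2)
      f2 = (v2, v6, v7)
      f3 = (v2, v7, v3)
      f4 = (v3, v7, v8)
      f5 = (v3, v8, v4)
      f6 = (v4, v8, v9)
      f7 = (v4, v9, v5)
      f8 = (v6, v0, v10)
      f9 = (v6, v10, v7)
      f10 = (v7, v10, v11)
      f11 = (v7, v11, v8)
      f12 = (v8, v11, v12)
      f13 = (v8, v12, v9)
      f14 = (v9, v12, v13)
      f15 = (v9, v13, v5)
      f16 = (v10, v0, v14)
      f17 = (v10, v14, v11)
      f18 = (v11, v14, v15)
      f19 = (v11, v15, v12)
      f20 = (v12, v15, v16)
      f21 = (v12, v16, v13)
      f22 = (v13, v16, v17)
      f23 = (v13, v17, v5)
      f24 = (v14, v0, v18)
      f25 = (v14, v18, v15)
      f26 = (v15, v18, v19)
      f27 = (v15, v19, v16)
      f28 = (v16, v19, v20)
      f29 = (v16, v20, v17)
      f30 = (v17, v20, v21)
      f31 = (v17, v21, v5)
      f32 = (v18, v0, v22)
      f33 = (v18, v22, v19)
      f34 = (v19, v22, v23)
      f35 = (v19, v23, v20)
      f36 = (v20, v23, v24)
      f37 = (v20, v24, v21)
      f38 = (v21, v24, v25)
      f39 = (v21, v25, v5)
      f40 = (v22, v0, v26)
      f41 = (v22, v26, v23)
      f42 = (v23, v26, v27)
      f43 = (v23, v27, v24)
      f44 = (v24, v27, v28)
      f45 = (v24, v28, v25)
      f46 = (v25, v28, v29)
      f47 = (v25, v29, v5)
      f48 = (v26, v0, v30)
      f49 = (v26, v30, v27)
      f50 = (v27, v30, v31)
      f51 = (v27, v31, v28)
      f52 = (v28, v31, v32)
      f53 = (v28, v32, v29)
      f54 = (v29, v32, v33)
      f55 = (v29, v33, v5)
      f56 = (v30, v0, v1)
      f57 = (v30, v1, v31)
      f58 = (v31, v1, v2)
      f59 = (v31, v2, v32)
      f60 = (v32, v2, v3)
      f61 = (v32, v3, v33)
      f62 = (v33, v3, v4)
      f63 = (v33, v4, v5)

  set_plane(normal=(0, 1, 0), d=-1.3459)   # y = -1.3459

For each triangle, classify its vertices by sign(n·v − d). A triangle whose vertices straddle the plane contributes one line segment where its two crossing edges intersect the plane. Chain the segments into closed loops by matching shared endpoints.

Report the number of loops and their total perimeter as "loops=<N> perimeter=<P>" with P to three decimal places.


loops=1 perimeter=11.931

Straddling triangles (20 of 64):
  (v19,v22,v23) [++-] → (-1.3459, -1.3459, -1.32819)–(-1.7631, -1.3459, -0.754)  len=0.7097
  (v19,v23,v20) [+-+] → (-1.7631, -1.3459, -0.754)–(-1.7631, -1.3459, -0.482893)  len=0.2711
  (v20,v23,v24) [+--] → (-1.7631, -1.3459, -0.482893)–(-1.7631, -1.3459, 0.754)  len=1.2369
  (v20,v24,v21) [+-+] → (-1.7631, -1.3459, 0.754)–(-1.60374, -1.3459, 0.973331)  len=0.2711
  (v21,v24,v25) [+-+] → (-1.60374, -1.3459, 0.973331)–(-1.3459, -1.3459, 1.32819)  len=0.4386
  (v22,v0,v26) [++-] → (0, -1.3459, -2.00269)–(-0.213152, -1.3459, -1.974)  len=0.2151
  (v22,v26,v23) [+--] → (-0.213152, -1.3459, -1.974)–(-1.3459, -1.3459, -1.32819)  len=1.3039
  (v24,v28,v25) [--+] → (-0.756558, -1.3459, 1.66417)–(-1.3459, -1.3459, 1.32819)  len=0.6784
  (v25,v28,v29) [+--] → (-0.756558, -1.3459, 1.66417)–(-0.213152, -1.3459, 1.974)  len=0.6255
  (v25,v29,v5) [+-+] → (-0.213152, -1.3459, 1.974)–(0, -1.3459, 2.00269)  len=0.2151
  (v26,v0,v30) [-++] → (0, -1.3459, -2.00269)–(0.213152, -1.3459, -1.974)  len=0.2151
  (v26,v30,v27) [-+-] → (0.213152, -1.3459, -1.974)–(0.756558, -1.3459, -1.66417)  len=0.6255
  (v27,v30,v31) [-+-] → (0.756558, -1.3459, -1.66417)–(1.3459, -1.3459, -1.32819)  len=0.6784
  (v29,v32,v33) [--+] → (1.3459, -1.3459, 1.32819)–(0.213152, -1.3459, 1.974)  len=1.3039
  (v29,v33,v5) [-++] → (0.213152, -1.3459, 1.974)–(0, -1.3459, 2.00269)  len=0.2151
  (v30,v1,v31) [++-] → (1.60374, -1.3459, -0.973331)–(1.3459, -1.3459, -1.32819)  len=0.4386
  (v31,v1,v2) [-++] → (1.60374, -1.3459, -0.973331)–(1.7631, -1.3459, -0.754)  len=0.2711
  (v31,v2,v32) [-+-] → (1.7631, -1.3459, -0.754)–(1.7631, -1.3459, 0.482893)  len=1.2369
  (v32,v2,v3) [-++] → (1.7631, -1.3459, 0.482893)–(1.7631, -1.3459, 0.754)  len=0.2711
  (v32,v3,v33) [-++] → (1.7631, -1.3459, 0.754)–(1.3459, -1.3459, 1.32819)  len=0.7097

Chained into 1 loop(s):
  loop 1: 20 segments, perimeter = 11.9309
Total perimeter = 11.931


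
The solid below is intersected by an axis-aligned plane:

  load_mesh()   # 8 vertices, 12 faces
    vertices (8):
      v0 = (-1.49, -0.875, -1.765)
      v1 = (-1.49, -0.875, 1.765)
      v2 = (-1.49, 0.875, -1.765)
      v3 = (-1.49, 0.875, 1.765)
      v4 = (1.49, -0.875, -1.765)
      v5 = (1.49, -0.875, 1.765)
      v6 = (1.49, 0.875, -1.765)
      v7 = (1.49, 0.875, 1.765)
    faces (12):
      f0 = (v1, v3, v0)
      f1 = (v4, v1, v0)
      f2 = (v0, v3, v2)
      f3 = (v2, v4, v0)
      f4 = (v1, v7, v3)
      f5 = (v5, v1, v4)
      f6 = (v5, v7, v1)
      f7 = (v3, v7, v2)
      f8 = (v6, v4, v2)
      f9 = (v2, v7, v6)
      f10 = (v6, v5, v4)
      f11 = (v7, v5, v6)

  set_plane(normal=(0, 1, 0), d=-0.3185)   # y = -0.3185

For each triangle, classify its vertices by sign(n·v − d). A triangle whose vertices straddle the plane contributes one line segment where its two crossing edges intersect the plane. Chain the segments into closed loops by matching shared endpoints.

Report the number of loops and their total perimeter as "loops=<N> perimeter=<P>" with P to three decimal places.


loops=1 perimeter=13.020

Straddling triangles (8 of 12):
  (v1,v3,v0) [-+-] → (-1.49, -0.3185, 1.765)–(-1.49, -0.3185, -0.64246)  len=2.4075
  (v0,v3,v2) [-++] → (-1.49, -0.3185, -0.64246)–(-1.49, -0.3185, -1.765)  len=1.1225
  (v2,v4,v0) [+--] → (0.54236, -0.3185, -1.765)–(-1.49, -0.3185, -1.765)  len=2.0324
  (v1,v7,v3) [-++] → (-0.54236, -0.3185, 1.765)–(-1.49, -0.3185, 1.765)  len=0.9476
  (v5,v7,v1) [-+-] → (1.49, -0.3185, 1.765)–(-0.54236, -0.3185, 1.765)  len=2.0324
  (v6,v4,v2) [+-+] → (1.49, -0.3185, -1.765)–(0.54236, -0.3185, -1.765)  len=0.9476
  (v6,v5,v4) [+--] → (1.49, -0.3185, 0.64246)–(1.49, -0.3185, -1.765)  len=2.4075
  (v7,v5,v6) [+-+] → (1.49, -0.3185, 1.765)–(1.49, -0.3185, 0.64246)  len=1.1225

Chained into 1 loop(s):
  loop 1: 8 segments, perimeter = 13.0200
Total perimeter = 13.020


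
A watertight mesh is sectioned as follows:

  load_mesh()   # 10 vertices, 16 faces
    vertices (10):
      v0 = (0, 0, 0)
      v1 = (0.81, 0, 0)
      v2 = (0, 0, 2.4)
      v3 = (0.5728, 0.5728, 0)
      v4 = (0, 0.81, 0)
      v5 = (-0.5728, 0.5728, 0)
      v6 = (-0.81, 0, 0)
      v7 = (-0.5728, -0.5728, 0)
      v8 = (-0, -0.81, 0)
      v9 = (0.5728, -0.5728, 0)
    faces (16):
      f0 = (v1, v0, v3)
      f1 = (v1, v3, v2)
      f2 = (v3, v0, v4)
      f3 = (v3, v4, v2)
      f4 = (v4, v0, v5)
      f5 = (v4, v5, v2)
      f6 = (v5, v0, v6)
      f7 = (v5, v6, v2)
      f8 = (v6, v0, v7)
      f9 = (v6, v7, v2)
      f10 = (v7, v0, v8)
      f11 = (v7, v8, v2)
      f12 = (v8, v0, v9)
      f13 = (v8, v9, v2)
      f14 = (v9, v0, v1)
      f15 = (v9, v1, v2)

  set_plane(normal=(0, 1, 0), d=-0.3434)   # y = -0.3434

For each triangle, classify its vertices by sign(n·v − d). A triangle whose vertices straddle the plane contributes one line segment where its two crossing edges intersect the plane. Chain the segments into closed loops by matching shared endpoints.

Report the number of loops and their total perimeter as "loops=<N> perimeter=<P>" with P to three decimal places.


Straddling triangles (8 of 16):
  (v6,v0,v7) [++-] → (-0.3434, -0.3434, 0)–(-0.667796, -0.3434, 0)  len=0.3244
  (v6,v7,v2) [+-+] → (-0.667796, -0.3434, 0)–(-0.3434, -0.3434, 0.961173)  len=1.0144
  (v7,v0,v8) [-+-] → (-0.3434, -0.3434, 0)–(0, -0.3434, 0)  len=0.3434
  (v7,v8,v2) [--+] → (0, -0.3434, 1.38252)–(-0.3434, -0.3434, 0.961173)  len=0.5436
  (v8,v0,v9) [-+-] → (0, -0.3434, 0)–(0.3434, -0.3434, 0)  len=0.3434
  (v8,v9,v2) [--+] → (0.3434, -0.3434, 0.961173)–(0, -0.3434, 1.38252)  len=0.5436
  (v9,v0,v1) [-++] → (0.3434, -0.3434, 0)–(0.667796, -0.3434, 0)  len=0.3244
  (v9,v1,v2) [-++] → (0.667796, -0.3434, 0)–(0.3434, -0.3434, 0.961173)  len=1.0144

Chained into 1 loop(s):
  loop 1: 8 segments, perimeter = 4.4516
Total perimeter = 4.452

loops=1 perimeter=4.452


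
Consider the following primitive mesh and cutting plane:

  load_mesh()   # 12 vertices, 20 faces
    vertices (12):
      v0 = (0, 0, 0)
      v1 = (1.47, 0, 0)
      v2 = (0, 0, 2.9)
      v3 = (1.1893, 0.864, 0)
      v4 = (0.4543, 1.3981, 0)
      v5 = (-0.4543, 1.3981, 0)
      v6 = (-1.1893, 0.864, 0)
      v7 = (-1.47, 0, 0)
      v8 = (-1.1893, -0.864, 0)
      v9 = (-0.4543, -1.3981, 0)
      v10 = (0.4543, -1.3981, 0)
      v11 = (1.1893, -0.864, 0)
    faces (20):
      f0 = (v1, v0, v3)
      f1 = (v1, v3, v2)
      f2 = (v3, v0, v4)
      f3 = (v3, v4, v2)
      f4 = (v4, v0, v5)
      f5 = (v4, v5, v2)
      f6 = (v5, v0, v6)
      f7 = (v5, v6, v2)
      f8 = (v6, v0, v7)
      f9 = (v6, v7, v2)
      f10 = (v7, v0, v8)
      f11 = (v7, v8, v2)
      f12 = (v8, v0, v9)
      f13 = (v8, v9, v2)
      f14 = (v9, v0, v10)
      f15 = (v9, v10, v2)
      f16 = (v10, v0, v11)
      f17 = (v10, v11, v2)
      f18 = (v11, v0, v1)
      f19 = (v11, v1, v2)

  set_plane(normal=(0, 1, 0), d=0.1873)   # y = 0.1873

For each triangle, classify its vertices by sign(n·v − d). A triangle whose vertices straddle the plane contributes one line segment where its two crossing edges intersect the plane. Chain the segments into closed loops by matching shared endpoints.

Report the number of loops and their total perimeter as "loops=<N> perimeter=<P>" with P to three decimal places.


loops=1 perimeter=8.654

Straddling triangles (10 of 20):
  (v1,v0,v3) [--+] → (0.257819, 0.1873, 0)–(1.40915, 0.1873, 0)  len=1.1513
  (v1,v3,v2) [-+-] → (1.40915, 0.1873, 0)–(0.257819, 0.1873, 2.27133)  len=2.5465
  (v3,v0,v4) [+-+] → (0.257819, 0.1873, 0)–(0.0608614, 0.1873, 0)  len=0.1970
  (v3,v4,v2) [++-] → (0.0608614, 0.1873, 2.51149)–(0.257819, 0.1873, 2.27133)  len=0.3106
  (v4,v0,v5) [+-+] → (0.0608614, 0.1873, 0)–(-0.0608614, 0.1873, 0)  len=0.1217
  (v4,v5,v2) [++-] → (-0.0608614, 0.1873, 2.51149)–(0.0608614, 0.1873, 2.51149)  len=0.1217
  (v5,v0,v6) [+-+] → (-0.0608614, 0.1873, 0)–(-0.257819, 0.1873, 0)  len=0.1970
  (v5,v6,v2) [++-] → (-0.257819, 0.1873, 2.27133)–(-0.0608614, 0.1873, 2.51149)  len=0.3106
  (v6,v0,v7) [+--] → (-0.257819, 0.1873, 0)–(-1.40915, 0.1873, 0)  len=1.1513
  (v6,v7,v2) [+--] → (-1.40915, 0.1873, 0)–(-0.257819, 0.1873, 2.27133)  len=2.5465

Chained into 1 loop(s):
  loop 1: 10 segments, perimeter = 8.6542
Total perimeter = 8.654


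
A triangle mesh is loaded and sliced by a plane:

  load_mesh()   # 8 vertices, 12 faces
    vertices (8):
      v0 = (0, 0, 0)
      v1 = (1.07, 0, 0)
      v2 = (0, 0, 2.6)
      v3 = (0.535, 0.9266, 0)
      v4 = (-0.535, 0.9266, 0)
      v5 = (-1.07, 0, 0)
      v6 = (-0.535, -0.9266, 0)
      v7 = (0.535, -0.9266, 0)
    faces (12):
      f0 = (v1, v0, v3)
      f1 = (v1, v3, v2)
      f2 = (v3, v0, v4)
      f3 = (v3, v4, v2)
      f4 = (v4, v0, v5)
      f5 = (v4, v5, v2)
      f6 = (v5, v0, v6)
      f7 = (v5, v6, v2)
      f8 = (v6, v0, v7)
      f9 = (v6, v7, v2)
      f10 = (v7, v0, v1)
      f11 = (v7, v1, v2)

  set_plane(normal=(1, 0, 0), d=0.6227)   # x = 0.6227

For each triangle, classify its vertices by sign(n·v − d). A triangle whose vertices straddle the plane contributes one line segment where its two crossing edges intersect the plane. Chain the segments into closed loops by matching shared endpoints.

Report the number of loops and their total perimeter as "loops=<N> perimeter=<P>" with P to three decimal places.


Straddling triangles (4 of 12):
  (v1,v0,v3) [+--] → (0.6227, 0, 0)–(0.6227, 0.774707, 0)  len=0.7747
  (v1,v3,v2) [+--] → (0.6227, 0.774707, 0)–(0.6227, 0, 1.0869)  len=1.3347
  (v7,v0,v1) [--+] → (0.6227, 0, 0)–(0.6227, -0.774707, 0)  len=0.7747
  (v7,v1,v2) [-+-] → (0.6227, -0.774707, 0)–(0.6227, 0, 1.0869)  len=1.3347

Chained into 1 loop(s):
  loop 1: 4 segments, perimeter = 4.2189
Total perimeter = 4.219

loops=1 perimeter=4.219


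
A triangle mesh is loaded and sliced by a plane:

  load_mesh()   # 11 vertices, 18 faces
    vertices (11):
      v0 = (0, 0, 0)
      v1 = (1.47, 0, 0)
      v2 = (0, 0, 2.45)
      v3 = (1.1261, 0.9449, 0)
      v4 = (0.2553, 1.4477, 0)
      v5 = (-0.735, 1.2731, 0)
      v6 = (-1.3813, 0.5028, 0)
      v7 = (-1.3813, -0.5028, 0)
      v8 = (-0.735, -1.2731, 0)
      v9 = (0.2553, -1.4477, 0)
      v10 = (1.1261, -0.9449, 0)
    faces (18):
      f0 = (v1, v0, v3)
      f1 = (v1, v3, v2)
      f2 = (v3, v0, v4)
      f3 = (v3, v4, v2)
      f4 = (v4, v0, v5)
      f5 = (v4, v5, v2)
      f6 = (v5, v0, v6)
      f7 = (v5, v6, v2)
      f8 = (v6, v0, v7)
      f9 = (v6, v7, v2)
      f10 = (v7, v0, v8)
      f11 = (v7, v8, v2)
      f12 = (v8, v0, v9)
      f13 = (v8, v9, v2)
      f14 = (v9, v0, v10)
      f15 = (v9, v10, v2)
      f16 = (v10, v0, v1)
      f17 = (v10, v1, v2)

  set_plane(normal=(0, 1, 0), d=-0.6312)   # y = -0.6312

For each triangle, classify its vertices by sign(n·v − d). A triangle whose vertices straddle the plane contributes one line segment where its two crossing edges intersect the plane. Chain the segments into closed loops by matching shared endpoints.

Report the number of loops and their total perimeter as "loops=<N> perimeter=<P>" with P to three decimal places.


Straddling triangles (8 of 18):
  (v7,v0,v8) [++-] → (-0.364411, -0.6312, 0)–(-1.27357, -0.6312, 0)  len=0.9092
  (v7,v8,v2) [+-+] → (-1.27357, -0.6312, 0)–(-0.364411, -0.6312, 1.2353)  len=1.5338
  (v8,v0,v9) [-+-] → (-0.364411, -0.6312, 0)–(0.111311, -0.6312, 0)  len=0.4757
  (v8,v9,v2) [--+] → (0.111311, -0.6312, 1.3818)–(-0.364411, -0.6312, 1.2353)  len=0.4978
  (v9,v0,v10) [-+-] → (0.111311, -0.6312, 0)–(0.752243, -0.6312, 0)  len=0.6409
  (v9,v10,v2) [--+] → (0.752243, -0.6312, 0.813382)–(0.111311, -0.6312, 1.3818)  len=0.8567
  (v10,v0,v1) [-++] → (0.752243, -0.6312, 0)–(1.24027, -0.6312, 0)  len=0.4880
  (v10,v1,v2) [-++] → (1.24027, -0.6312, 0)–(0.752243, -0.6312, 0.813382)  len=0.9486

Chained into 1 loop(s):
  loop 1: 8 segments, perimeter = 6.3506
Total perimeter = 6.351

loops=1 perimeter=6.351


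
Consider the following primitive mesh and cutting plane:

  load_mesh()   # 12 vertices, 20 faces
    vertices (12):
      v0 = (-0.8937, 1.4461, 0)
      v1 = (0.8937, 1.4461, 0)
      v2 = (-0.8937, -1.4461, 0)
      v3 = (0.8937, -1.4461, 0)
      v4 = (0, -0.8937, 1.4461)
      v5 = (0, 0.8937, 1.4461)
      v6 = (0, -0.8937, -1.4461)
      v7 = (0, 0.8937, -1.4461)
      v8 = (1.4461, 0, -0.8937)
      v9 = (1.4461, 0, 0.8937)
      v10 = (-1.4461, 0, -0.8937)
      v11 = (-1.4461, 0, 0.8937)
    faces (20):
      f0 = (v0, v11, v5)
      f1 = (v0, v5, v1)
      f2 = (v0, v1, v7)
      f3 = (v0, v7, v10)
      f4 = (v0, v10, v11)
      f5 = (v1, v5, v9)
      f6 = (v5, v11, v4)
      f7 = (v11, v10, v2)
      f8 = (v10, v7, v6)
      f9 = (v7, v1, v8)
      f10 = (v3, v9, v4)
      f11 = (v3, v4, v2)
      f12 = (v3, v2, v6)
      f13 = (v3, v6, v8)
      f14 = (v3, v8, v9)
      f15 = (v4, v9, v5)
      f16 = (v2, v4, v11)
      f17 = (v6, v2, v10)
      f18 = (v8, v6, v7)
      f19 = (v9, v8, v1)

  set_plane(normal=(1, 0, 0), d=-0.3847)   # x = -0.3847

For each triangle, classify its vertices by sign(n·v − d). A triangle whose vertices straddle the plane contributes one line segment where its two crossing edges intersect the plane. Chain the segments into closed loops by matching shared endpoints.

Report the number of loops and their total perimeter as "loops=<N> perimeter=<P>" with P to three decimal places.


loops=1 perimeter=8.840

Straddling triangles (10 of 20):
  (v0,v11,v5) [--+] → (-0.3847, 0.655953, 1.29915)–(-0.3847, 1.13148, 0.823615)  len=0.6725
  (v0,v5,v1) [-++] → (-0.3847, 1.13148, 0.823615)–(-0.3847, 1.4461, 0)  len=0.8817
  (v0,v1,v7) [-++] → (-0.3847, 1.4461, 0)–(-0.3847, 1.13148, -0.823615)  len=0.8817
  (v0,v7,v10) [-+-] → (-0.3847, 1.13148, -0.823615)–(-0.3847, 0.655953, -1.29915)  len=0.6725
  (v5,v11,v4) [+-+] → (-0.3847, 0.655953, 1.29915)–(-0.3847, -0.655953, 1.29915)  len=1.3119
  (v10,v7,v6) [-++] → (-0.3847, 0.655953, -1.29915)–(-0.3847, -0.655953, -1.29915)  len=1.3119
  (v3,v4,v2) [++-] → (-0.3847, -1.13148, 0.823615)–(-0.3847, -1.4461, 0)  len=0.8817
  (v3,v2,v6) [+-+] → (-0.3847, -1.4461, 0)–(-0.3847, -1.13148, -0.823615)  len=0.8817
  (v2,v4,v11) [-+-] → (-0.3847, -1.13148, 0.823615)–(-0.3847, -0.655953, 1.29915)  len=0.6725
  (v6,v2,v10) [+--] → (-0.3847, -1.13148, -0.823615)–(-0.3847, -0.655953, -1.29915)  len=0.6725

Chained into 1 loop(s):
  loop 1: 10 segments, perimeter = 8.8405
Total perimeter = 8.840
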